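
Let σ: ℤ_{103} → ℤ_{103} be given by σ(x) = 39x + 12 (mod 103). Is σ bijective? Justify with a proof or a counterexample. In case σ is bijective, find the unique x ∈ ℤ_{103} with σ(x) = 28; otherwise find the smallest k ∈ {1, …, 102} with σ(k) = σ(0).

Suppose σ(x_1) = σ(x_2) in ℤ_{103}. Then 39x_1 + 12 ≡ 39x_2 + 12 (mod 103), so 39(x_1 − x_2) ≡ 0 (mod 103).
Since gcd(39, 103) = 1, 39 is invertible modulo 103, therefore x_1 − x_2 ≡ 0 (mod 103), i.e. x_1 = x_2.
We now compute 39⁻¹ mod 103 explicitly. Euclid's algorithm: 103 = 2·39 + 25, 39 = 1·25 + 14, 25 = 1·14 + 11, 14 = 1·11 + 3, 11 = 3·3 + 2, 3 = 1·2 + 1; back-substituting gives 1 = 37·39 − 14·103, so 39⁻¹ ≡ 37 (mod 103).
For any y ∈ ℤ_{103}, x = 37(y − 12) mod 103 satisfies σ(x) = 39·37(y − 12) + 12 ≡ y (since 39·37 ≡ 1 mod 103). So every y has a preimage.
Hence σ is bijective.
Since σ is bijective, we find σ⁻¹(28): we need 39x ≡ 28 − 12 ≡ 16 (mod 103). Using 39⁻¹ = 37: x ≡ 37·16 = 592 = 5·103 + 77, so x = 77.
Check: σ(77) = 39·77 + 12 = 3015 = 29·103 + 28 ≡ 28 (mod 103).

77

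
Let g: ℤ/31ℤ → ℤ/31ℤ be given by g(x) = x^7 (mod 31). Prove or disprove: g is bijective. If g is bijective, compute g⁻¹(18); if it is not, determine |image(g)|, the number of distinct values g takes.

20

Since 31 is prime, the nonzero elements of ℤ/31ℤ form a cyclic group of order 30.
As gcd(7, 30) = 1, raising to the 7th power is a bijection on this group: if a^7 ≡ b^7 then (ab^{−1})^7 = 1, and the only element of order dividing gcd(7, 30) = 1 is 1, so a = b.
With g(0) = 0 this makes g injective on all of ℤ/31ℤ, hence bijective (finite equal-size domain and codomain). In particular g is bijective.
Since g is bijective, we find the preimage of 18. The inverse of x ↦ x^7 on (ℤ/31ℤ)^× is x ↦ x^13, because 7·13 = 91 = 3·30 + 1 ≡ 1 (mod 30) and x^{30} = 1 for x ≠ 0 (Fermat). So g⁻¹(18) = 18^13 mod 31.
Repeated squaring mod 31: 18^1 ≡ 18, 18^2 ≡ 18² = 324 ≡ 14, 18^4 ≡ 14² = 196 ≡ 10, 18^8 ≡ 10² = 100 ≡ 7. Since 13 = 8 + 4 + 1, 18^13 ≡ 7·10·18: 7·10 = 70 ≡ 8, then 8·18 = 144 ≡ 20. So 18^13 ≡ 20 (mod 31).
Hence g⁻¹(18) = 20.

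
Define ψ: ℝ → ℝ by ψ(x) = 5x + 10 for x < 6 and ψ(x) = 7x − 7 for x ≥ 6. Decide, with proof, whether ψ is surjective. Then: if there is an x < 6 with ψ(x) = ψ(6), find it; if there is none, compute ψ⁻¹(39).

5

Both pieces are strictly increasing (slopes 5 and 7), so each is injective on its own interval.
The left piece maps (−∞, 6) onto (−∞, 40); the right piece maps [6, ∞) onto [35, ∞).
The union (−∞, 40) ∪ [35, ∞) covers ℝ, so ψ is surjective.
For the follow-up: the images overlap, so an x < 6 with ψ(x) = ψ(6) exists. ψ(6) = 35; solving 5x + 10 = 35 for x < 6 gives x = (35 − 10)/5 = 5.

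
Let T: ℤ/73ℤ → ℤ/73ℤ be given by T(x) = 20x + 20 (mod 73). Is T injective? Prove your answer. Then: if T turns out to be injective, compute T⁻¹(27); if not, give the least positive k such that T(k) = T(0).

4

Recall that T is injective if T(a) = T(b) implies a = b.
Suppose T(a) = T(b) in ℤ/73ℤ. Then 20a + 20 ≡ 20b + 20 (mod 73), hence 20(a − b) ≡ 0 (mod 73).
Since gcd(20, 73) = 1, 20 is invertible modulo 73, so a − b ≡ 0 (mod 73), i.e. a = b.
So T is injective.
We now compute 20⁻¹ mod 73 explicitly. Euclid's algorithm: 73 = 3·20 + 13, 20 = 1·13 + 7, 13 = 1·7 + 6, 7 = 1·6 + 1; back-substituting gives 1 = 11·20 − 3·73, so 20⁻¹ ≡ 11 (mod 73).
Since T is injective, we compute T⁻¹(27): solve 20x + 20 ≡ 27 (mod 73), i.e. 20x ≡ 7 (mod 73).
Multiplying by 20⁻¹ = 11 gives x ≡ 11·7 = 77 = 1·73 + 4 ≡ 4 (mod 73).
Check: T(4) = 20·4 + 20 = 100 = 1·73 + 27 ≡ 27 (mod 73).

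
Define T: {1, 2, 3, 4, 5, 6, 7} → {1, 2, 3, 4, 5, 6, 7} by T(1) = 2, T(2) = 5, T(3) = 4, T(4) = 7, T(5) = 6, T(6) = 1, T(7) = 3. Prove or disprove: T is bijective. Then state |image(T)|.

7

The values 2, 5, 4, 7, 6, 1, 3 are a permutation of {1, 2, 3, 4, 5, 6, 7}: each element appears exactly once.
So T is injective and surjective, hence bijective.
The image of T is {1, 2, 3, 4, 5, 6, 7}, which has 7 elements.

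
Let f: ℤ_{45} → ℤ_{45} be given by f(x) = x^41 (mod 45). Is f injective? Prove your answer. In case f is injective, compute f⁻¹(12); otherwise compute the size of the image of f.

f(0) = 0^41 = 0.
f(15): Repeated squaring mod 45: 15^1 ≡ 15, 15^2 ≡ 15² = 225 ≡ 0, 15^4 ≡ 0² = 0, 15^8 ≡ 0² = 0, 15^16 ≡ 0² = 0, 15^32 ≡ 0² = 0. Since 41 = 32 + 8 + 1, 15^41 ≡ 0·0·15: 0·0 = 0, then 0·15 = 0. So 15^41 ≡ 0 (mod 45).
So f(0) = f(15) = 0 while 0 ≠ 15, therefore f is not injective.
Since f is not injective, we determine |image(f)|. Computing x^41 mod 45 for each x (by repeated squaring, reducing mod 45 at every step), the values f(0), f(1), …, f(44) are: 0, 1, 32, 18, 34, 20, 36, 22, 8, 9, 10, 41, 27, 43, 29, 0, 31, 17, 18, 19, 5, 36, 7, 38, 9, 40, 26, 27, 28, 14, 0, 16, 2, 18, 4, 35, 36, 37, 23, 9, 25, 11, 27, 13, 44.
The distinct values are {0, 1, 2, 4, 5, 7, 8, 9, 10, 11, 13, 14, 16, 17, 18, 19, 20, 22, 23, 25, 26, 27, 28, 29, 31, 32, 34, 35, 36, 37, 38, 40, 41, 43, 44}; there are 35 of them.

35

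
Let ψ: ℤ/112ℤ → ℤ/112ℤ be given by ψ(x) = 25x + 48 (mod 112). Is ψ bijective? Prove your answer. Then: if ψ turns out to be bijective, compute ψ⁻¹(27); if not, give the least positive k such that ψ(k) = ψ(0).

If ψ(a) = ψ(b), then 25a ≡ 25b (mod 112). Because gcd(25, 112) = 1, we may cancel 25 to get a ≡ b (mod 112).
We now compute 25⁻¹ mod 112 explicitly. Euclid's algorithm: 112 = 4·25 + 12, 25 = 2·12 + 1; back-substituting gives 1 = 9·25 − 2·112, so 25⁻¹ ≡ 9 (mod 112).
Then y ↦ 9(y − 48) is a two-sided inverse to ψ, so every y ∈ ℤ/112ℤ has a preimage.
So ψ is bijective.
Since ψ is bijective, we compute ψ⁻¹(27): solve 25x + 48 ≡ 27 (mod 112), i.e. 25x ≡ 91 (mod 112).
Multiplying by 25⁻¹ = 9 gives x ≡ 9·91 = 819 = 7·112 + 35 ≡ 35 (mod 112).
Check: ψ(35) = 25·35 + 48 = 923 = 8·112 + 27 ≡ 27 (mod 112).

35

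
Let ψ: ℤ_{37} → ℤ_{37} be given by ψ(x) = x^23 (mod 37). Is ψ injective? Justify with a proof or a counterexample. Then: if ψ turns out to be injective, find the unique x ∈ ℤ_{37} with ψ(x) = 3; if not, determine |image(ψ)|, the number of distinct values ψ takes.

28

Since 37 is prime, the nonzero elements of ℤ_{37} form a cyclic group of order 36.
As gcd(23, 36) = 1, raising to the 23rd power is a bijection on this group: if a^23 ≡ b^23 then (ab^{−1})^23 = 1, and the only element of order dividing gcd(23, 36) = 1 is 1, so a = b.
With ψ(0) = 0 this makes ψ injective on all of ℤ_{37}, hence bijective (finite equal-size domain and codomain). In particular ψ is injective.
Since ψ is injective, we find the preimage of 3. The inverse of x ↦ x^23 on (ℤ_{37})^× is x ↦ x^11, because 23·11 = 253 = 7·36 + 1 ≡ 1 (mod 36) and x^{36} = 1 for x ≠ 0 (Fermat). So ψ⁻¹(3) = 3^11 mod 37.
Repeated squaring mod 37: 3^1 ≡ 3, 3^2 ≡ 3² = 9, 3^4 ≡ 9² = 81 ≡ 7, 3^8 ≡ 7² = 49 ≡ 12. Since 11 = 8 + 2 + 1, 3^11 ≡ 12·9·3: 12·9 = 108 ≡ 34, then 34·3 = 102 ≡ 28. So 3^11 ≡ 28 (mod 37).
Hence ψ⁻¹(3) = 28.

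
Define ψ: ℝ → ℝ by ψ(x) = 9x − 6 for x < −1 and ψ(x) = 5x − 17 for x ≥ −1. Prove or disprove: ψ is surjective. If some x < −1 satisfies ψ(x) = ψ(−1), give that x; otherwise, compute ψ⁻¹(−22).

Both pieces are strictly increasing (slopes 9 and 5), so each is injective on its own interval.
The left piece maps (−∞, −1) onto (−∞, −15); the right piece maps [−1, ∞) onto [−22, ∞).
The union (−∞, −15) ∪ [−22, ∞) covers ℝ, so ψ is surjective.
For the follow-up: the images overlap, so an x < −1 with ψ(x) = ψ(−1) exists. ψ(−1) = −22; solving 9x − 6 = −22 for x < −1 gives x = (−22 + 6)/9 = −16/9.

-16/9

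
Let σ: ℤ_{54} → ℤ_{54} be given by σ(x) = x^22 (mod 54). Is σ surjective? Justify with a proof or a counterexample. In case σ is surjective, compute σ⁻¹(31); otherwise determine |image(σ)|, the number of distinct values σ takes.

σ(0) = 0^22 = 0.
σ(6): Repeated squaring mod 54: 6^1 ≡ 6, 6^2 ≡ 6² = 36, 6^4 ≡ 36² = 1296 ≡ 0, 6^8 ≡ 0² = 0, 6^16 ≡ 0² = 0. Since 22 = 16 + 4 + 2, 6^22 ≡ 0·0·36: 0·0 = 0, then 0·36 = 0. So 6^22 ≡ 0 (mod 54).
So σ(0) = σ(6) = 0 while 0 ≠ 6, thus σ is not injective.
A non-injective map from the 54-element set ℤ_{54} to itself takes at most 53 distinct values, so it cannot be surjective. Therefore σ is not surjective.
Since σ is not surjective, we determine |image(σ)|. Computing x^22 mod 54 for each x (by repeated squaring, reducing mod 54 at every step), the values σ(0), σ(1), …, σ(53) are: 0, 1, 16, 27, 40, 31, 0, 25, 46, 27, 10, 7, 0, 49, 22, 27, 34, 37, 0, 19, 52, 27, 4, 13, 0, 43, 28, 27, 28, 43, 0, 13, 4, 27, 52, 19, 0, 37, 34, 27, 22, 49, 0, 7, 10, 27, 46, 25, 0, 31, 40, 27, 16, 1.
The distinct values are {0, 1, 4, 7, 10, 13, 16, 19, 22, 25, 27, 28, 31, 34, 37, 40, 43, 46, 49, 52}; there are 20 of them.

20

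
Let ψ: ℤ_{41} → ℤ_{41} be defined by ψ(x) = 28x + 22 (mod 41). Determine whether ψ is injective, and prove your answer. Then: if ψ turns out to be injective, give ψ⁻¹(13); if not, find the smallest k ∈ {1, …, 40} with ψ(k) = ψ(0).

7

Suppose ψ(u) = ψ(v) in ℤ_{41}. Then 28u + 22 ≡ 28v + 22 (mod 41), hence 28(u − v) ≡ 0 (mod 41).
Since gcd(28, 41) = 1, 28 is invertible modulo 41, thus u − v ≡ 0 (mod 41), i.e. u = v.
So ψ is injective.
We now compute 28⁻¹ mod 41 explicitly. Euclid's algorithm: 41 = 1·28 + 13, 28 = 2·13 + 2, 13 = 6·2 + 1; back-substituting gives 1 = 22·28 − 15·41, so 28⁻¹ ≡ 22 (mod 41).
Since ψ is injective, we find ψ⁻¹(13): we need 28x ≡ 13 − 22 ≡ 32 (mod 41). Using 28⁻¹ = 22: x ≡ 22·32 = 704 = 17·41 + 7, so x = 7.
Check: ψ(7) = 28·7 + 22 = 218 = 5·41 + 13 ≡ 13 (mod 41).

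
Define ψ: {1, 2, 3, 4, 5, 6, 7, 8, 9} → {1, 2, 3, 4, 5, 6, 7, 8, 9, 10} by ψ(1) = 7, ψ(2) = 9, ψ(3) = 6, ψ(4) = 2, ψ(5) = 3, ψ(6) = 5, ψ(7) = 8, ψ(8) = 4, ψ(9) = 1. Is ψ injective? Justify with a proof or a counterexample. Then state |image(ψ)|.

The values ψ(1), …, ψ(9) are 7, 9, 6, 2, 3, 5, 8, 4, 1 — all distinct.
So ψ(a) = ψ(b) only when a = b, and ψ is injective.
The image of ψ is {1, 2, 3, 4, 5, 6, 7, 8, 9}, which has 9 elements.

9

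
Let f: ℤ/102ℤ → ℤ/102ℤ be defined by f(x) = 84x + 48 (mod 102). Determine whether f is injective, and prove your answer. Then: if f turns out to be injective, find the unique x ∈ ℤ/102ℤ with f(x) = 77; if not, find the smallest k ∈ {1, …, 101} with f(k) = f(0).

We have gcd(84, 102) = 6 > 1. Taking x_1 = 0 and x_2 = 17: f(0) = 48 and f(17) = 84·17 + 48 = 1476 ≡ 48 (mod 102).
So f(0) = f(17) while 0 ≠ 17, thus f is not injective.
Since f is not injective, we find the least positive k with f(k) = f(0): this means 84k ≡ 0 (mod 102), i.e. 102 ∣ 84k. Since gcd(84, 102) = 6, dividing through by 6 this holds exactly when 17 ∣ 14k, and as gcd(14, 17) = 1, exactly when 17 ∣ k.
The smallest positive such k is 17.

17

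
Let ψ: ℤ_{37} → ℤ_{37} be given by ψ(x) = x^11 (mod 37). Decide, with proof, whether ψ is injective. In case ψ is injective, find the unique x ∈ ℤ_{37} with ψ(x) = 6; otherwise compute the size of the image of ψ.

Since 37 is prime, the nonzero elements of ℤ_{37} form a cyclic group of order 36.
As gcd(11, 36) = 1, raising to the 11th power is a bijection on this group: if u^11 ≡ v^11 then (uv^{−1})^11 = 1, and the only element of order dividing gcd(11, 36) = 1 is 1, so u = v.
With ψ(0) = 0 this makes ψ injective on all of ℤ_{37}, hence bijective (finite equal-size domain and codomain). In particular ψ is injective.
Since ψ is injective, we find the preimage of 6. The inverse of x ↦ x^11 on (ℤ_{37})^× is x ↦ x^23, because 11·23 = 253 = 7·36 + 1 ≡ 1 (mod 36) and x^{36} = 1 for x ≠ 0 (Fermat). So ψ⁻¹(6) = 6^23 mod 37.
Repeated squaring mod 37: 6^1 ≡ 6, 6^2 ≡ 6² = 36, 6^4 ≡ 36² = 1296 ≡ 1, 6^8 ≡ 1² = 1, 6^16 ≡ 1² = 1. Since 23 = 16 + 4 + 2 + 1, 6^23 ≡ 1·1·36·6: 1·1 = 1, then 1·36 = 36, then 36·6 = 216 ≡ 31. So 6^23 ≡ 31 (mod 37).
Hence ψ⁻¹(6) = 31.

31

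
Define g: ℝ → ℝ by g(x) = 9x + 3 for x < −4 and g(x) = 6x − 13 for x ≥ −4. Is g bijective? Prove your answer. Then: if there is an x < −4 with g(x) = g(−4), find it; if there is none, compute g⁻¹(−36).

Both pieces are strictly increasing (slopes 9 and 6), so each is injective on its own interval.
The left piece maps (−∞, −4) onto (−∞, −33); the right piece maps [−4, ∞) onto [−37, ∞).
These images overlap. In particular g(−4) = −37 (right piece), and solving 9x + 3 = −37 on the left piece gives x = −40/9 < −4.
So g(−40/9) = g(−4) with −40/9 ≠ −4, and g is not injective, hence not bijective. This x = −40/9 is the requested value below −4.

-40/9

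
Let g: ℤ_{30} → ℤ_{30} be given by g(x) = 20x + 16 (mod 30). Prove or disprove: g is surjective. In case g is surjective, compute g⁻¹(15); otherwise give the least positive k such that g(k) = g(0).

By definition, g is surjective if every y in the codomain equals g(x) for some x in the domain.
Since gcd(20, 30) = 10, we have 20x ≡ 0 (mod 10) for all x, so g(x) ≡ 6 (mod 10).
But 0 ≢ 6 (mod 10), so 0 ∈ ℤ_{30} has no preimage. Thus g is not surjective.
Since g is not surjective, we find the least positive k with g(k) = g(0): this means 20k ≡ 0 (mod 30), i.e. 30 ∣ 20k. Since gcd(20, 30) = 10, dividing through by 10 this holds exactly when 3 ∣ 2k, and as gcd(2, 3) = 1, exactly when 3 ∣ k.
The smallest positive such k is 3.

3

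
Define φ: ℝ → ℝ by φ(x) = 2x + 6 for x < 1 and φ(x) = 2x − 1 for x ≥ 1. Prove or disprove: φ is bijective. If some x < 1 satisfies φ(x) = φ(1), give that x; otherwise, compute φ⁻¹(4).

Both pieces are strictly increasing (slopes 2 and 2), so each is injective on its own interval.
The left piece maps (−∞, 1) onto (−∞, 8); the right piece maps [1, ∞) onto [1, ∞).
These images overlap. In particular φ(1) = 1 (right piece), and solving 2x + 6 = 1 on the left piece gives x = −5/2 < 1.
So φ(−5/2) = φ(1) with −5/2 ≠ 1, and φ is not injective, hence not bijective. This x = −5/2 is the requested value below 1.

-5/2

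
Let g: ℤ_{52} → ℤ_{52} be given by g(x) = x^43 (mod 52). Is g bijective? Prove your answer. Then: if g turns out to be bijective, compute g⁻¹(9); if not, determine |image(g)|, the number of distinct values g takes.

39

g(0) = 0^43 = 0.
g(26): Repeated squaring mod 52: 26^1 ≡ 26, 26^2 ≡ 26² = 676 ≡ 0, 26^4 ≡ 0² = 0, 26^8 ≡ 0² = 0, 26^16 ≡ 0² = 0, 26^32 ≡ 0² = 0. Since 43 = 32 + 8 + 2 + 1, 26^43 ≡ 0·0·0·26: 0·0 = 0, then 0·0 = 0, then 0·26 = 0. So 26^43 ≡ 0 (mod 52).
So g(0) = g(26) = 0 while 0 ≠ 26, thus g is not injective, hence not bijective.
Since g is not bijective, we determine |image(g)|. Computing x^43 mod 52 for each x (by repeated squaring, reducing mod 52 at every step), the values g(0), g(1), …, g(51) are: 0, 1, 24, 3, 4, 21, 20, 19, 44, 9, 36, 15, 12, 13, 40, 11, 16, 17, 8, 7, 32, 5, 48, 23, 28, 25, 0, 27, 24, 29, 4, 47, 20, 45, 44, 35, 36, 41, 12, 39, 40, 37, 16, 43, 8, 33, 32, 31, 48, 49, 28, 51.
The distinct values are {0, 1, 3, 4, 5, 7, 8, 9, 11, 12, 13, 15, 16, 17, 19, 20, 21, 23, 24, 25, 27, 28, 29, 31, 32, 33, 35, 36, 37, 39, 40, 41, 43, 44, 45, 47, 48, 49, 51}; there are 39 of them.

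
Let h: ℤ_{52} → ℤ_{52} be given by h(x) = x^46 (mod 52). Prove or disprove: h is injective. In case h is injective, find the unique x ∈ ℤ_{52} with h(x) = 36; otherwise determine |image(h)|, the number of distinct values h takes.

14

h(12): Repeated squaring mod 52: 12^1 ≡ 12, 12^2 ≡ 12² = 144 ≡ 40, 12^4 ≡ 40² = 1600 ≡ 40, 12^8 ≡ 40² = 1600 ≡ 40, 12^16 ≡ 40² = 1600 ≡ 40, 12^32 ≡ 40² = 1600 ≡ 40. Since 46 = 32 + 8 + 4 + 2, 12^46 ≡ 40·40·40·40: 40·40 = 1600 ≡ 40, then 40·40 = 1600 ≡ 40, then 40·40 = 1600 ≡ 40. So 12^46 ≡ 40 (mod 52).
h(14): Repeated squaring mod 52: 14^1 ≡ 14, 14^2 ≡ 14² = 196 ≡ 40, 14^4 ≡ 40² = 1600 ≡ 40, 14^8 ≡ 40² = 1600 ≡ 40, 14^16 ≡ 40² = 1600 ≡ 40, 14^32 ≡ 40² = 1600 ≡ 40. Since 46 = 32 + 8 + 4 + 2, 14^46 ≡ 40·40·40·40: 40·40 = 1600 ≡ 40, then 40·40 = 1600 ≡ 40, then 40·40 = 1600 ≡ 40. So 14^46 ≡ 40 (mod 52).
So h(12) = h(14) = 40 while 12 ≠ 14, thus h is not injective.
Since h is not injective, we determine |image(h)|. Computing x^46 mod 52 for each x (by repeated squaring, reducing mod 52 at every step), the values h(0), h(1), …, h(51) are: 0, 1, 36, 29, 48, 25, 4, 17, 12, 9, 16, 49, 40, 13, 40, 49, 16, 9, 12, 17, 4, 25, 48, 29, 36, 1, 0, 1, 36, 29, 48, 25, 4, 17, 12, 9, 16, 49, 40, 13, 40, 49, 16, 9, 12, 17, 4, 25, 48, 29, 36, 1.
The distinct values are {0, 1, 4, 9, 12, 13, 16, 17, 25, 29, 36, 40, 48, 49}; there are 14 of them.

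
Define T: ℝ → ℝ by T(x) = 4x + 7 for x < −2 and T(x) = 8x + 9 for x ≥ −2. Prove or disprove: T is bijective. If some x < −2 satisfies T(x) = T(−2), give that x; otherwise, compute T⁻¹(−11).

Both pieces are strictly increasing (slopes 4 and 8), so each is injective on its own interval.
The left piece maps (−∞, −2) onto (−∞, −1); the right piece maps [−2, ∞) onto [−7, ∞).
These images overlap. In particular T(−2) = −7 (right piece), and solving 4x + 7 = −7 on the left piece gives x = −7/2 < −2.
So T(−7/2) = T(−2) with −7/2 ≠ −2, and T is not injective, hence not bijective. This x = −7/2 is the requested value below −2.

-7/2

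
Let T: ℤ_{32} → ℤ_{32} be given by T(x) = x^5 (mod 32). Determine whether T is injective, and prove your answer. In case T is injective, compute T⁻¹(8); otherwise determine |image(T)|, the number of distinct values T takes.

T(0) = 0^5 = 0.
T(2): Repeated squaring mod 32: 2^1 ≡ 2, 2^2 ≡ 2² = 4, 2^4 ≡ 4² = 16. Since 5 = 4 + 1, 2^5 ≡ 16·2: 16·2 = 32 ≡ 0. So 2^5 ≡ 0 (mod 32).
So T(0) = T(2) = 0 while 0 ≠ 2, so T is not injective.
Since T is not injective, we determine |image(T)|. Computing x^5 mod 32 for each x (by repeated squaring, reducing mod 32 at every step), the values T(0), T(1), …, T(31) are: 0, 1, 0, 19, 0, 21, 0, 7, 0, 9, 0, 27, 0, 29, 0, 15, 0, 17, 0, 3, 0, 5, 0, 23, 0, 25, 0, 11, 0, 13, 0, 31.
The distinct values are {0, 1, 3, 5, 7, 9, 11, 13, 15, 17, 19, 21, 23, 25, 27, 29, 31}; there are 17 of them.

17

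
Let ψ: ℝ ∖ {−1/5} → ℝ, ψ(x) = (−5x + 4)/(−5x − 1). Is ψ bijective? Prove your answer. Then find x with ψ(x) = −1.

If ψ(x) = 1, cross-multiplying gives −5(−5x + 4) = −5(−5x − 1), which simplifies to −20 = 5 — false.  So 1 has no preimage and ψ is not surjective.
So ψ is not bijective.
Solving ψ(x) = −1: cross-multiplying gives −5x + 4 = −1(−5x − 1), which rearranges to −10x = −3, so x = 3/10.

3/10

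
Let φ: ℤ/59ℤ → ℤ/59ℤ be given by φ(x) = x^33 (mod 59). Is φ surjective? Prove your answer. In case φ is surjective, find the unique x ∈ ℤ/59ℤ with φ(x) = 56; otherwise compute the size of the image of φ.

Since 59 is prime, the nonzero elements of ℤ/59ℤ form a cyclic group of order 58.
As gcd(33, 58) = 1, raising to the 33rd power is a bijection on this group: if x_1^33 ≡ x_2^33 then (x_1x_2^{−1})^33 = 1, and the only element of order dividing gcd(33, 58) = 1 is 1, so x_1 = x_2.
With φ(0) = 0 this makes φ injective on all of ℤ/59ℤ, hence bijective (finite equal-size domain and codomain). In particular φ is surjective.
Since φ is surjective, we find the preimage of 56. The inverse of x ↦ x^33 on (ℤ/59ℤ)^× is x ↦ x^51, because 33·51 = 1683 = 29·58 + 1 ≡ 1 (mod 58) and x^{58} = 1 for x ≠ 0 (Fermat). So φ⁻¹(56) = 56^51 mod 59.
Repeated squaring mod 59: 56^1 ≡ 56, 56^2 ≡ 56² = 3136 ≡ 9, 56^4 ≡ 9² = 81 ≡ 22, 56^8 ≡ 22² = 484 ≡ 12, 56^16 ≡ 12² = 144 ≡ 26, 56^32 ≡ 26² = 676 ≡ 27. Since 51 = 32 + 16 + 2 + 1, 56^51 ≡ 27·26·9·56: 27·26 = 702 ≡ 53, then 53·9 = 477 ≡ 5, then 5·56 = 280 ≡ 44. So 56^51 ≡ 44 (mod 59).
Hence φ⁻¹(56) = 44.

44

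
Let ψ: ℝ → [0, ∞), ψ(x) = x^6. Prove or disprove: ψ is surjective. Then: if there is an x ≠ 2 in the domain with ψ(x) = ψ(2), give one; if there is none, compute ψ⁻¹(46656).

For any y ∈ [0, ∞), x = y^{1/6} ∈ ℝ satisfies x^6 = y, so ψ is surjective.
For the follow-up, such an x exists: taking x = −2 ∈ ℝ gives ψ(−2) = 64 = ψ(2) with −2 ≠ 2.

-2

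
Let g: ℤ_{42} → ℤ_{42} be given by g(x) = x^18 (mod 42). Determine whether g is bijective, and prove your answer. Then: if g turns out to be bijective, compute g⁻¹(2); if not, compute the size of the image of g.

8

g(2): Repeated squaring mod 42: 2^1 ≡ 2, 2^2 ≡ 2² = 4, 2^4 ≡ 4² = 16, 2^8 ≡ 16² = 256 ≡ 4, 2^16 ≡ 4² = 16. Since 18 = 16 + 2, 2^18 ≡ 16·4: 16·4 = 64 ≡ 22. So 2^18 ≡ 22 (mod 42).
g(4): Repeated squaring mod 42: 4^1 ≡ 4, 4^2 ≡ 4² = 16, 4^4 ≡ 16² = 256 ≡ 4, 4^8 ≡ 4² = 16, 4^16 ≡ 16² = 256 ≡ 4. Since 18 = 16 + 2, 4^18 ≡ 4·16: 4·16 = 64 ≡ 22. So 4^18 ≡ 22 (mod 42).
So g(2) = g(4) = 22 while 2 ≠ 4, therefore g is not injective, hence not bijective.
Since g is not bijective, we determine |image(g)|. Computing x^18 mod 42 for each x (by repeated squaring, reducing mod 42 at every step), the values g(0), g(1), …, g(41) are: 0, 1, 22, 15, 22, 1, 36, 7, 22, 15, 22, 1, 36, 1, 28, 15, 22, 1, 36, 1, 22, 21, 22, 1, 36, 1, 22, 15, 28, 1, 36, 1, 22, 15, 22, 7, 36, 1, 22, 15, 22, 1.
The distinct values are {0, 1, 7, 15, 21, 22, 28, 36}; there are 8 of them.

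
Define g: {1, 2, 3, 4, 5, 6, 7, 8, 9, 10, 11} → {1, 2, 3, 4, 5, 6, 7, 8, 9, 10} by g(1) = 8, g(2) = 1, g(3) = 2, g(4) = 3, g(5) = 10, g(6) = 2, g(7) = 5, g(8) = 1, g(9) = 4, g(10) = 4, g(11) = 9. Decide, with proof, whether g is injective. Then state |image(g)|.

8

g(3) = 2 = g(6) with 3 ≠ 6, so g is not injective.
The image of g is {1, 2, 3, 4, 5, 8, 9, 10}, which has 8 elements.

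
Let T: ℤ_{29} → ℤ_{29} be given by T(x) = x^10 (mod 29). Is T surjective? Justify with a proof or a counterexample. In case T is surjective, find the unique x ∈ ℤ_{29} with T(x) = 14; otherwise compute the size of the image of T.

T(14): Repeated squaring mod 29: 14^1 ≡ 14, 14^2 ≡ 14² = 196 ≡ 22, 14^4 ≡ 22² = 484 ≡ 20, 14^8 ≡ 20² = 400 ≡ 23. Since 10 = 8 + 2, 14^10 ≡ 23·22: 23·22 = 506 ≡ 13. So 14^10 ≡ 13 (mod 29).
T(15): Repeated squaring mod 29: 15^1 ≡ 15, 15^2 ≡ 15² = 225 ≡ 22, 15^4 ≡ 22² = 484 ≡ 20, 15^8 ≡ 20² = 400 ≡ 23. Since 10 = 8 + 2, 15^10 ≡ 23·22: 23·22 = 506 ≡ 13. So 15^10 ≡ 13 (mod 29).
So T(14) = T(15) = 13 while 14 ≠ 15, therefore T is not injective.
A non-injective map from the 29-element set ℤ_{29} to itself takes at most 28 distinct values, so it cannot be surjective. Hence T is not surjective.
Since T is not surjective, we determine |image(T)|. Computing x^10 mod 29 for each x (by repeated squaring, reducing mod 29 at every step), the values T(0), T(1), …, T(28) are: 0, 1, 9, 5, 23, 20, 16, 24, 4, 25, 6, 22, 28, 7, 13, 13, 7, 28, 22, 6, 25, 4, 24, 16, 20, 23, 5, 9, 1.
The distinct values are {0, 1, 4, 5, 6, 7, 9, 13, 16, 20, 22, 23, 24, 25, 28}; there are 15 of them.

15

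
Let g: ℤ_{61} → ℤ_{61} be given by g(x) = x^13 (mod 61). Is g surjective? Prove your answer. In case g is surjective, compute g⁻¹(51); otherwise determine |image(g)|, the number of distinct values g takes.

Since 61 is prime, the nonzero elements of ℤ_{61} form a cyclic group of order 60.
As gcd(13, 60) = 1, raising to the 13th power is a bijection on this group: if x_1^13 ≡ x_2^13 then (x_1x_2^{−1})^13 = 1, and the only element of order dividing gcd(13, 60) = 1 is 1, so x_1 = x_2.
With g(0) = 0 this makes g injective on all of ℤ_{61}, hence bijective (finite equal-size domain and codomain). In particular g is surjective.
Since g is surjective, we find the preimage of 51. The inverse of x ↦ x^13 on (ℤ_{61})^× is x ↦ x^37, because 13·37 = 481 = 8·60 + 1 ≡ 1 (mod 60) and x^{60} = 1 for x ≠ 0 (Fermat). So g⁻¹(51) = 51^37 mod 61.
Repeated squaring mod 61: 51^1 ≡ 51, 51^2 ≡ 51² = 2601 ≡ 39, 51^4 ≡ 39² = 1521 ≡ 57, 51^8 ≡ 57² = 3249 ≡ 16, 51^16 ≡ 16² = 256 ≡ 12, 51^32 ≡ 12² = 144 ≡ 22. Since 37 = 32 + 4 + 1, 51^37 ≡ 22·57·51: 22·57 = 1254 ≡ 34, then 34·51 = 1734 ≡ 26. So 51^37 ≡ 26 (mod 61).
Hence g⁻¹(51) = 26.

26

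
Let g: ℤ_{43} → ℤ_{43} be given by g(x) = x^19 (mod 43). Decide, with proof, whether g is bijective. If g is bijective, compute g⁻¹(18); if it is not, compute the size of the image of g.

26

Since 43 is prime, the nonzero elements of ℤ_{43} form a cyclic group of order 42.
As gcd(19, 42) = 1, raising to the 19th power is a bijection on this group: if u^19 ≡ v^19 then (uv^{−1})^19 = 1, and the only element of order dividing gcd(19, 42) = 1 is 1, so u = v.
With g(0) = 0 this makes g injective on all of ℤ_{43}, hence bijective (finite equal-size domain and codomain). In particular g is bijective.
Since g is bijective, we find the preimage of 18. The inverse of x ↦ x^19 on (ℤ_{43})^× is x ↦ x^31, because 19·31 = 589 = 14·42 + 1 ≡ 1 (mod 42) and x^{42} = 1 for x ≠ 0 (Fermat). So g⁻¹(18) = 18^31 mod 43.
Repeated squaring mod 43: 18^1 ≡ 18, 18^2 ≡ 18² = 324 ≡ 23, 18^4 ≡ 23² = 529 ≡ 13, 18^8 ≡ 13² = 169 ≡ 40, 18^16 ≡ 40² = 1600 ≡ 9. Since 31 = 16 + 8 + 4 + 2 + 1, 18^31 ≡ 9·40·13·23·18: 9·40 = 360 ≡ 16, then 16·13 = 208 ≡ 36, then 36·23 = 828 ≡ 11, then 11·18 = 198 ≡ 26. So 18^31 ≡ 26 (mod 43).
Hence g⁻¹(18) = 26.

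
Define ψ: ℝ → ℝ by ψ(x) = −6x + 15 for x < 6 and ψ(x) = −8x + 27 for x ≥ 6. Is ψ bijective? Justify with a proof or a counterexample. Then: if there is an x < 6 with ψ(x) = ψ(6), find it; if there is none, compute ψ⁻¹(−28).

Both pieces are strictly decreasing (slopes −6 and −8), so each is injective on its own interval.
The left piece maps (−∞, 6) onto (−21, ∞); the right piece maps [6, ∞) onto (−∞, −21].
Since −21 = −21, the images partition ℝ: ψ is injective and surjective, hence bijective.
Because the two images are disjoint, no x < 6 has ψ(x) = ψ(6), so we compute ψ⁻¹(−28): −28 lies in (−∞, −21], so solve −8x + 27 = −28: x = (−28 − 27)/(−8) = 55/8.

55/8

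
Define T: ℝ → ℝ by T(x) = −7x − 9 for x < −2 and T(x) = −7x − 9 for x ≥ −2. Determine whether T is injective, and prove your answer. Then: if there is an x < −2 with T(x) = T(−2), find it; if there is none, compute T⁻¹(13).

Both pieces are strictly decreasing (slopes −7 and −7), so each is injective on its own interval.
The left piece maps (−∞, −2) onto (5, ∞); the right piece maps [−2, ∞) onto (−∞, 5].
These images are disjoint, so no value is attained by both pieces. Hence T is injective.
Because the two images are disjoint, no x < −2 has T(x) = T(−2), so we compute T⁻¹(13): 13 lies in (5, ∞), so solve −7x − 9 = 13: x = (13 + 9)/(−7) = −22/7.

-22/7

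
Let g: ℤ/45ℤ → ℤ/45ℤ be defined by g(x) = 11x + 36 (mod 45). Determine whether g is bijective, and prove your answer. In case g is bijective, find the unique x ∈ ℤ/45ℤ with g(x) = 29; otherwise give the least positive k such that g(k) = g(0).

28

Recall that g is injective if g(s) = g(t) implies s = t.
If g(s) = g(t), then 11s ≡ 11t (mod 45). Because gcd(11, 45) = 1, we may cancel 11 to get s ≡ t (mod 45).
We now compute 11⁻¹ mod 45 explicitly. Euclid's algorithm: 45 = 4·11 + 1; back-substituting gives 1 = 41·11 − 10·45, so 11⁻¹ ≡ 41 (mod 45).
For any y ∈ ℤ/45ℤ, x = 41(y − 36) mod 45 satisfies g(x) = 11·41(y − 36) + 36 ≡ y (since 11·41 ≡ 1 mod 45). So every y has a preimage.
Thus g is bijective.
Since g is bijective, we compute g⁻¹(29): solve 11x + 36 ≡ 29 (mod 45), i.e. 11x ≡ 38 (mod 45).
Multiplying by 11⁻¹ = 41 gives x ≡ 41·38 = 1558 = 34·45 + 28 ≡ 28 (mod 45).
Check: g(28) = 11·28 + 36 = 344 = 7·45 + 29 ≡ 29 (mod 45).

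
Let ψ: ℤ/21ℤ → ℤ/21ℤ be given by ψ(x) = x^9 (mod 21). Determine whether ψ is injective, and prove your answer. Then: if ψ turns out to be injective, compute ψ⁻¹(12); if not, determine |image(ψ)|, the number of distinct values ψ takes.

ψ(1) = 1^9 = 1.
ψ(4): Repeated squaring mod 21: 4^1 ≡ 4, 4^2 ≡ 4² = 16, 4^4 ≡ 16² = 256 ≡ 4, 4^8 ≡ 4² = 16. Since 9 = 8 + 1, 4^9 ≡ 16·4: 16·4 = 64 ≡ 1. So 4^9 ≡ 1 (mod 21).
So ψ(1) = ψ(4) = 1 while 1 ≠ 4, hence ψ is not injective.
Since ψ is not injective, we determine |image(ψ)|. Computing x^9 mod 21 for each x (by repeated squaring, reducing mod 21 at every step), the values ψ(0), ψ(1), …, ψ(20) are: 0, 1, 8, 6, 1, 20, 6, 7, 8, 15, 13, 8, 6, 13, 14, 15, 1, 20, 15, 13, 20.
The distinct values are {0, 1, 6, 7, 8, 13, 14, 15, 20}; there are 9 of them.

9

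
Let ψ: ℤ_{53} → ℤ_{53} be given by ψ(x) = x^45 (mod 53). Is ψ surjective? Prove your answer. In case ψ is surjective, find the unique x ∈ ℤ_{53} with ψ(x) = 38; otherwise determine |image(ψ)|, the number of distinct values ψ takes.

Since 53 is prime, the nonzero elements of ℤ_{53} form a cyclic group of order 52.
As gcd(45, 52) = 1, raising to the 45th power is a bijection on this group: if a^45 ≡ b^45 then (ab^{−1})^45 = 1, and the only element of order dividing gcd(45, 52) = 1 is 1, so a = b.
With ψ(0) = 0 this makes ψ injective on all of ℤ_{53}, hence bijective (finite equal-size domain and codomain). In particular ψ is surjective.
Since ψ is surjective, we find the preimage of 38. The inverse of x ↦ x^45 on (ℤ_{53})^× is x ↦ x^37, because 45·37 = 1665 = 32·52 + 1 ≡ 1 (mod 52) and x^{52} = 1 for x ≠ 0 (Fermat). So ψ⁻¹(38) = 38^37 mod 53.
Repeated squaring mod 53: 38^1 ≡ 38, 38^2 ≡ 38² = 1444 ≡ 13, 38^4 ≡ 13² = 169 ≡ 10, 38^8 ≡ 10² = 100 ≡ 47, 38^16 ≡ 47² = 2209 ≡ 36, 38^32 ≡ 36² = 1296 ≡ 24. Since 37 = 32 + 4 + 1, 38^37 ≡ 24·10·38: 24·10 = 240 ≡ 28, then 28·38 = 1064 ≡ 4. So 38^37 ≡ 4 (mod 53).
Hence ψ⁻¹(38) = 4.

4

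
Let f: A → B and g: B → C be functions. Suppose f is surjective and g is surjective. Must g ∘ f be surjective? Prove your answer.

Let c ∈ C. Since g is surjective, there is b ∈ B with g(b) = c. Since f is surjective, there is a ∈ A with f(a) = b.
Then (g ∘ f)(a) = g(b) = c. Thus g ∘ f is surjective.

surjective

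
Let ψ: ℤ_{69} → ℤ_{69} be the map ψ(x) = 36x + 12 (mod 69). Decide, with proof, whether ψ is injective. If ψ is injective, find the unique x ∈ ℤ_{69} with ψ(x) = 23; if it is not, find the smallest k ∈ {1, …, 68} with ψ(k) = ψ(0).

We have gcd(36, 69) = 3 > 1. Taking x_1 = 0 and x_2 = 23: ψ(0) = 12 and ψ(23) = 36·23 + 12 = 840 ≡ 12 (mod 69).
So ψ(0) = ψ(23) while 0 ≠ 23, so ψ is not injective.
Since ψ is not injective, we find the least positive k with ψ(k) = ψ(0): this means 36k ≡ 0 (mod 69), i.e. 69 ∣ 36k. Since gcd(36, 69) = 3, dividing through by 3 this holds exactly when 23 ∣ 12k, and as gcd(12, 23) = 1, exactly when 23 ∣ k.
The smallest positive such k is 23.

23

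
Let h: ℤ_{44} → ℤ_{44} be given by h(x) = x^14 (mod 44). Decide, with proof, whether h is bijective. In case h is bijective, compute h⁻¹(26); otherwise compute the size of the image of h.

12

h(10): Repeated squaring mod 44: 10^1 ≡ 10, 10^2 ≡ 10² = 100 ≡ 12, 10^4 ≡ 12² = 144 ≡ 12, 10^8 ≡ 12² = 144 ≡ 12. Since 14 = 8 + 4 + 2, 10^14 ≡ 12·12·12: 12·12 = 144 ≡ 12, then 12·12 = 144 ≡ 12. So 10^14 ≡ 12 (mod 44).
h(12): Repeated squaring mod 44: 12^1 ≡ 12, 12^2 ≡ 12² = 144 ≡ 12, 12^4 ≡ 12² = 144 ≡ 12, 12^8 ≡ 12² = 144 ≡ 12. Since 14 = 8 + 4 + 2, 12^14 ≡ 12·12·12: 12·12 = 144 ≡ 12, then 12·12 = 144 ≡ 12. So 12^14 ≡ 12 (mod 44).
So h(10) = h(12) = 12 while 10 ≠ 12, therefore h is not injective, hence not bijective.
Since h is not bijective, we determine |image(h)|. Computing x^14 mod 44 for each x (by repeated squaring, reducing mod 44 at every step), the values h(0), h(1), …, h(43) are: 0, 1, 16, 37, 36, 9, 20, 25, 4, 5, 12, 33, 12, 5, 4, 25, 20, 9, 36, 37, 16, 1, 0, 1, 16, 37, 36, 9, 20, 25, 4, 5, 12, 33, 12, 5, 4, 25, 20, 9, 36, 37, 16, 1.
The distinct values are {0, 1, 4, 5, 9, 12, 16, 20, 25, 33, 36, 37}; there are 12 of them.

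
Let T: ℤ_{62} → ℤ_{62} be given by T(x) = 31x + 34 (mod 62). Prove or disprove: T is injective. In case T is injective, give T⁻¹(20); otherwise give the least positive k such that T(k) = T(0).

Recall that T is injective when T(x_1) = T(x_2) forces x_1 = x_2.
We have gcd(31, 62) = 31 > 1. Taking x_1 = 0 and x_2 = 2: T(0) = 34 and T(2) = 31·2 + 34 = 96 ≡ 34 (mod 62).
So T(0) = T(2) while 0 ≠ 2, thus T is not injective.
Since T is not injective, we find the least positive k with T(k) = T(0): this means 31k ≡ 0 (mod 62), i.e. 62 ∣ 31k. Since gcd(31, 62) = 31, dividing through by 31 this holds exactly when 2 ∣ k.
The smallest positive such k is 2.

2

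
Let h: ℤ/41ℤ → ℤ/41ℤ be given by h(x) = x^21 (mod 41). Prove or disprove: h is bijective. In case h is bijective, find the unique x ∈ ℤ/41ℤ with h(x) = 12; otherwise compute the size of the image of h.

29

Since 41 is prime, the nonzero elements of ℤ/41ℤ form a cyclic group of order 40.
As gcd(21, 40) = 1, raising to the 21st power is a bijection on this group: if x_1^21 ≡ x_2^21 then (x_1x_2^{−1})^21 = 1, and the only element of order dividing gcd(21, 40) = 1 is 1, so x_1 = x_2.
With h(0) = 0 this makes h injective on all of ℤ/41ℤ, hence bijective (finite equal-size domain and codomain). In particular h is bijective.
Since h is bijective, we find the preimage of 12. The inverse of x ↦ x^21 on (ℤ/41ℤ)^× is x ↦ x^21, because 21·21 = 441 = 11·40 + 1 ≡ 1 (mod 40) and x^{40} = 1 for x ≠ 0 (Fermat). So h⁻¹(12) = 12^21 mod 41.
Repeated squaring mod 41: 12^1 ≡ 12, 12^2 ≡ 12² = 144 ≡ 21, 12^4 ≡ 21² = 441 ≡ 31, 12^8 ≡ 31² = 961 ≡ 18, 12^16 ≡ 18² = 324 ≡ 37. Since 21 = 16 + 4 + 1, 12^21 ≡ 37·31·12: 37·31 = 1147 ≡ 40, then 40·12 = 480 ≡ 29. So 12^21 ≡ 29 (mod 41).
Hence h⁻¹(12) = 29.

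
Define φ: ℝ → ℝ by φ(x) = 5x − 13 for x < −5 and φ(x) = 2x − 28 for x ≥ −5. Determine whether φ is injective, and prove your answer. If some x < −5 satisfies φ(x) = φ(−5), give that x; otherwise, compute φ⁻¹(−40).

-27/5

Both pieces are strictly increasing (slopes 5 and 2), so each is injective on its own interval.
The left piece maps (−∞, −5) onto (−∞, −38); the right piece maps [−5, ∞) onto [−38, ∞).
These images are disjoint, so no value is attained by both pieces. Therefore φ is injective.
Because the two images are disjoint, no x < −5 has φ(x) = φ(−5), so we compute φ⁻¹(−40): −40 lies in (−∞, −38), so solve 5x − 13 = −40: x = (−40 + 13)/5 = −27/5.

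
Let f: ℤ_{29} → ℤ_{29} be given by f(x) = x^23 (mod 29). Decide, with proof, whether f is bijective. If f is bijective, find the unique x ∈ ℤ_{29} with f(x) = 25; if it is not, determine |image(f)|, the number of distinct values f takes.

Since 29 is prime, the nonzero elements of ℤ_{29} form a cyclic group of order 28.
As gcd(23, 28) = 1, raising to the 23rd power is a bijection on this group: if a^23 ≡ b^23 then (ab^{−1})^23 = 1, and the only element of order dividing gcd(23, 28) = 1 is 1, so a = b.
With f(0) = 0 this makes f injective on all of ℤ_{29}, hence bijective (finite equal-size domain and codomain). In particular f is bijective.
Since f is bijective, we find the preimage of 25. The inverse of x ↦ x^23 on (ℤ_{29})^× is x ↦ x^11, because 23·11 = 253 = 9·28 + 1 ≡ 1 (mod 28) and x^{28} = 1 for x ≠ 0 (Fermat). So f⁻¹(25) = 25^11 mod 29.
Repeated squaring mod 29: 25^1 ≡ 25, 25^2 ≡ 25² = 625 ≡ 16, 25^4 ≡ 16² = 256 ≡ 24, 25^8 ≡ 24² = 576 ≡ 25. Since 11 = 8 + 2 + 1, 25^11 ≡ 25·16·25: 25·16 = 400 ≡ 23, then 23·25 = 575 ≡ 24. So 25^11 ≡ 24 (mod 29).
Hence f⁻¹(25) = 24.

24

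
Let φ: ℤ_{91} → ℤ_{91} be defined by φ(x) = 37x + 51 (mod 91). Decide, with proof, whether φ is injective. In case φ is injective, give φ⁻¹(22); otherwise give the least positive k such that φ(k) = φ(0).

73

Suppose φ(u) = φ(v) in ℤ_{91}. Then 37u + 51 ≡ 37v + 51 (mod 91), hence 37(u − v) ≡ 0 (mod 91).
Since gcd(37, 91) = 1, 37 is invertible modulo 91, so u − v ≡ 0 (mod 91), i.e. u = v.
Therefore φ is injective.
We now compute 37⁻¹ mod 91 explicitly. Euclid's algorithm: 91 = 2·37 + 17, 37 = 2·17 + 3, 17 = 5·3 + 2, 3 = 1·2 + 1; back-substituting gives 1 = 32·37 − 13·91, so 37⁻¹ ≡ 32 (mod 91).
Since φ is injective, we find φ⁻¹(22): we need 37x ≡ 22 − 51 ≡ 62 (mod 91). Using 37⁻¹ = 32: x ≡ 32·62 = 1984 = 21·91 + 73, so x = 73.
Check: φ(73) = 37·73 + 51 = 2752 = 30·91 + 22 ≡ 22 (mod 91).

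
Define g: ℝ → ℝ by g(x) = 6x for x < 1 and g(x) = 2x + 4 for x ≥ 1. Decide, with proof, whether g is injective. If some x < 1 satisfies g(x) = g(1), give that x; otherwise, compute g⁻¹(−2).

Both pieces are strictly increasing (slopes 6 and 2), so each is injective on its own interval.
The left piece maps (−∞, 1) onto (−∞, 6); the right piece maps [1, ∞) onto [6, ∞).
These images are disjoint, so no value is attained by both pieces. So g is injective.
Because the two images are disjoint, no x < 1 has g(x) = g(1), so we compute g⁻¹(−2): −2 lies in (−∞, 6), so solve 6x = −2: x = (−2 − 0)/6 = −1/3.

-1/3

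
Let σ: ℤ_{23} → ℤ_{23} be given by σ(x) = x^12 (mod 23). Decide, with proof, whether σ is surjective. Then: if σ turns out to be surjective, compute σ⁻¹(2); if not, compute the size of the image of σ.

12

σ(11): Repeated squaring mod 23: 11^1 ≡ 11, 11^2 ≡ 11² = 121 ≡ 6, 11^4 ≡ 6² = 36 ≡ 13, 11^8 ≡ 13² = 169 ≡ 8. Since 12 = 8 + 4, 11^12 ≡ 8·13: 8·13 = 104 ≡ 12. So 11^12 ≡ 12 (mod 23).
σ(12): Repeated squaring mod 23: 12^1 ≡ 12, 12^2 ≡ 12² = 144 ≡ 6, 12^4 ≡ 6² = 36 ≡ 13, 12^8 ≡ 13² = 169 ≡ 8. Since 12 = 8 + 4, 12^12 ≡ 8·13: 8·13 = 104 ≡ 12. So 12^12 ≡ 12 (mod 23).
So σ(11) = σ(12) = 12 while 11 ≠ 12, so σ is not injective.
A non-injective map from the 23-element set ℤ_{23} to itself takes at most 22 distinct values, so it cannot be surjective. Therefore σ is not surjective.
Since σ is not surjective, we determine |image(σ)|. Computing x^12 mod 23 for each x (by repeated squaring, reducing mod 23 at every step), the values σ(0), σ(1), …, σ(22) are: 0, 1, 2, 3, 4, 18, 6, 16, 8, 9, 13, 12, 12, 13, 9, 8, 16, 6, 18, 4, 3, 2, 1.
The distinct values are {0, 1, 2, 3, 4, 6, 8, 9, 12, 13, 16, 18}; there are 12 of them.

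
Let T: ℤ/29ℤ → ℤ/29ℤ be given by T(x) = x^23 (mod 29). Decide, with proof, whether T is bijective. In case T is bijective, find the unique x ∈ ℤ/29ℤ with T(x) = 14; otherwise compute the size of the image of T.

8

Since 29 is prime, the nonzero elements of ℤ/29ℤ form a cyclic group of order 28.
As gcd(23, 28) = 1, raising to the 23rd power is a bijection on this group: if s^23 ≡ t^23 then (st^{−1})^23 = 1, and the only element of order dividing gcd(23, 28) = 1 is 1, so s = t.
With T(0) = 0 this makes T injective on all of ℤ/29ℤ, hence bijective (finite equal-size domain and codomain). In particular T is bijective.
Since T is bijective, we find the preimage of 14. The inverse of x ↦ x^23 on (ℤ/29ℤ)^× is x ↦ x^11, because 23·11 = 253 = 9·28 + 1 ≡ 1 (mod 28) and x^{28} = 1 for x ≠ 0 (Fermat). So T⁻¹(14) = 14^11 mod 29.
Repeated squaring mod 29: 14^1 ≡ 14, 14^2 ≡ 14² = 196 ≡ 22, 14^4 ≡ 22² = 484 ≡ 20, 14^8 ≡ 20² = 400 ≡ 23. Since 11 = 8 + 2 + 1, 14^11 ≡ 23·22·14: 23·22 = 506 ≡ 13, then 13·14 = 182 ≡ 8. So 14^11 ≡ 8 (mod 29).
Hence T⁻¹(14) = 8.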